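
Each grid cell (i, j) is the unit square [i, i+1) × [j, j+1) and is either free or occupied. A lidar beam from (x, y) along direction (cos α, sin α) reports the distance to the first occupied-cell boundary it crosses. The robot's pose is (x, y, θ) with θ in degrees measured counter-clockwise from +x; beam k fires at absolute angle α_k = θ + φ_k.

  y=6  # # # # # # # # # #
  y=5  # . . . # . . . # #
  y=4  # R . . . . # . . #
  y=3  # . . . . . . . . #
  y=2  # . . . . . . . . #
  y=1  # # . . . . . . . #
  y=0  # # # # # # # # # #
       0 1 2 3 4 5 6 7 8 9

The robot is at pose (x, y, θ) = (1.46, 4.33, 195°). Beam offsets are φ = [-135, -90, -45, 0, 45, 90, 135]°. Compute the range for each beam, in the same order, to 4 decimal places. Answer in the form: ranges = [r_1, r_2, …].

beam 1: φ=-135°, α=60°
  d=(0.5000,0.8660)  start (1,4)  tX=1.0800 tY=0.7736  stride 1/|dx|=2.0000 1/|dy|=1.1547
    cross y-line → (1,5), t=0.7736
    cross x-line → (2,5), t=1.0800
    cross y-line → (2,6), t=1.9283 (wall)
  → r_1 = 1.9283
beam 2: φ=-90°, α=105°
  d=(-0.2588,0.9659)  start (1,4)  tX=1.7773 tY=0.6936  stride 1/|dx|=3.8637 1/|dy|=1.0353
    cross y-line → (1,5), t=0.6936
    cross y-line → (1,6), t=1.7289 (wall)
  → r_2 = 1.7289
beam 3: φ=-45°, α=150°
  d=(-0.8660,0.5000)  start (1,4)  tX=0.5312 tY=1.3400  stride 1/|dx|=1.1547 1/|dy|=2.0000
    cross x-line → (0,4), t=0.5312 (wall)
  → r_3 = 0.5312
beam 4: φ=0°, α=195°
  d=(-0.9659,-0.2588)  start (1,4)  tX=0.4762 tY=1.2750  stride 1/|dx|=1.0353 1/|dy|=3.8637
    cross x-line → (0,4), t=0.4762 (wall)
  → r_4 = 0.4762
beam 5: φ=45°, α=240°
  d=(-0.5000,-0.8660)  start (1,4)  tX=0.9200 tY=0.3811  stride 1/|dx|=2.0000 1/|dy|=1.1547
    cross y-line → (1,3), t=0.3811
    cross x-line → (0,3), t=0.9200 (wall)
  → r_5 = 0.9200
beam 6: φ=90°, α=285°
  d=(0.2588,-0.9659)  start (1,4)  tX=2.0864 tY=0.3416  stride 1/|dx|=3.8637 1/|dy|=1.0353
    cross y-line → (1,3), t=0.3416
    cross y-line → (1,2), t=1.3769
    cross x-line → (2,2), t=2.0864
    cross y-line → (2,1), t=2.4122
    cross y-line → (2,0), t=3.4475 (wall)
  → r_6 = 3.4475
beam 7: φ=135°, α=330°
  d=(0.8660,-0.5000)  start (1,4)  tX=0.6235 tY=0.6600  stride 1/|dx|=1.1547 1/|dy|=2.0000
    cross x-line → (2,4), t=0.6235
    cross y-line → (2,3), t=0.6600
    cross x-line → (3,3), t=1.7782
    cross y-line → (3,2), t=2.6600
    cross x-line → (4,2), t=2.9329
    cross x-line → (5,2), t=4.0876
    cross y-line → (5,1), t=4.6600
    cross x-line → (6,1), t=5.2423
    cross x-line → (7,1), t=6.3970
    cross y-line → (7,0), t=6.6600 (wall)
  → r_7 = 6.6600

ranges = [1.9283, 1.7289, 0.5312, 0.4762, 0.9200, 3.4475, 6.6600]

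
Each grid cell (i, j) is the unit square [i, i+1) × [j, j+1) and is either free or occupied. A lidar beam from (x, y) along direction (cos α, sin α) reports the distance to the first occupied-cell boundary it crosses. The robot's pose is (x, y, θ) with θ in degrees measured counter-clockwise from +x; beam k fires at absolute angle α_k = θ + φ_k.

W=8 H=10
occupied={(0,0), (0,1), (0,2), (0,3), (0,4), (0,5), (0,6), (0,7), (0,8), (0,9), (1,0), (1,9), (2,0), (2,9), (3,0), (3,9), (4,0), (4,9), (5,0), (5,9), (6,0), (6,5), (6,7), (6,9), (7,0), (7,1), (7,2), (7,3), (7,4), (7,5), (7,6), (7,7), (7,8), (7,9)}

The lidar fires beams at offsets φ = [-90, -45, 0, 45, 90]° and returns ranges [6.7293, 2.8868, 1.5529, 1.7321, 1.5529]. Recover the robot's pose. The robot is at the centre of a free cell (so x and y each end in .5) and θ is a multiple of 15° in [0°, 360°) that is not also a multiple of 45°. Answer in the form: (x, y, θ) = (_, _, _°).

(x, y, θ) = (4.5, 7.5, 15°)

Enumerate (i+0.5, j+0.5, θ) over the 46 free cells and 16 admissible headings. For each, cast all 5 beams and compare to the given ranges.
  (3.5, 3.5, 240°): beam 1 = 2.8868 ≠ 6.7293 ✗
  (1.5, 7.5, 15°): beam 2 = 6.3509 ≠ 2.8868 ✗
  (2.5, 8.5, 15°): beam 1 = 7.7646 ≠ 6.7293 ✗
  (3.5, 2.5, 285°): beam 1 = 2.5882 ≠ 6.7293 ✗
  (3.5, 6.5, 330°): beam 1 = 5.0000 ≠ 6.7293 ✗
  …
  (4.5, 7.5, 15°): r_1=6.7293, r_2=2.8868, r_3=1.5529, r_4=1.7321, r_5=1.5529 — all match ✓
Unique over the lattice → pose = (4.5, 7.5, 15°).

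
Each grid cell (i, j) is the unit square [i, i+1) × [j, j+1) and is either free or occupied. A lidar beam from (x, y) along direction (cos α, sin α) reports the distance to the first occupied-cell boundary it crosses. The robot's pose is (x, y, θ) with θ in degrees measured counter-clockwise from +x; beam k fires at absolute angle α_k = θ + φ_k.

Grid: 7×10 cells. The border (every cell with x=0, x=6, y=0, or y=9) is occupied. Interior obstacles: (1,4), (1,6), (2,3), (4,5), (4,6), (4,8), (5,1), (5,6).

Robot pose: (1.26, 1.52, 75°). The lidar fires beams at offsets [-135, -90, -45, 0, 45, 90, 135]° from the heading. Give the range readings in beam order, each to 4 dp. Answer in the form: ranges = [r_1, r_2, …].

beam 1: φ=-135°, α=300°
  cosα=0.5000 sinα=-0.8660 | (1,1) | tMaxX 1.4800 tMaxY 0.6004 | tΔX 2.0000 tΔY 1.1547
    t=0.6004 [y] (1,0) — stop
  → r_1 = 0.6004
beam 2: φ=-90°, α=345°
  cosα=0.9659 sinα=-0.2588 | (1,1) | tMaxX 0.7661 tMaxY 2.0091 | tΔX 1.0353 tΔY 3.8637
    t=0.7661 [x] (2,1)
    t=1.8014 [x] (3,1)
    t=2.0091 [y] (3,0) — stop
  → r_2 = 2.0091
beam 3: φ=-45°, α=30°
  cosα=0.8660 sinα=0.5000 | (1,1) | tMaxX 0.8545 tMaxY 0.9600 | tΔX 1.1547 tΔY 2.0000
    t=0.8545 [x] (2,1)
    t=0.9600 [y] (2,2)
    t=2.0092 [x] (3,2)
    t=2.9600 [y] (3,3)
    t=3.1639 [x] (4,3)
    t=4.3186 [x] (5,3)
    t=4.9600 [y] (5,4)
    t=5.4733 [x] (6,4) — stop
  → r_3 = 5.4733
beam 4: φ=0°, α=75°
  cosα=0.2588 sinα=0.9659 | (1,1) | tMaxX 2.8591 tMaxY 0.4969 | tΔX 3.8637 tΔY 1.0353
    t=0.4969 [y] (1,2)
    t=1.5322 [y] (1,3)
    t=2.5675 [y] (1,4) — stop
  → r_4 = 2.5675
beam 5: φ=45°, α=120°
  cosα=-0.5000 sinα=0.8660 | (1,1) | tMaxX 0.5200 tMaxY 0.5543 | tΔX 2.0000 tΔY 1.1547
    t=0.5200 [x] (0,1) — stop
  → r_5 = 0.5200
beam 6: φ=90°, α=165°
  cosα=-0.9659 sinα=0.2588 | (1,1) | tMaxX 0.2692 tMaxY 1.8546 | tΔX 1.0353 tΔY 3.8637
    t=0.2692 [x] (0,1) — stop
  → r_6 = 0.2692
beam 7: φ=135°, α=210°
  cosα=-0.8660 sinα=-0.5000 | (1,1) | tMaxX 0.3002 tMaxY 1.0400 | tΔX 1.1547 tΔY 2.0000
    t=0.3002 [x] (0,1) — stop
  → r_7 = 0.3002

ranges = [0.6004, 2.0091, 5.4733, 2.5675, 0.5200, 0.2692, 0.3002]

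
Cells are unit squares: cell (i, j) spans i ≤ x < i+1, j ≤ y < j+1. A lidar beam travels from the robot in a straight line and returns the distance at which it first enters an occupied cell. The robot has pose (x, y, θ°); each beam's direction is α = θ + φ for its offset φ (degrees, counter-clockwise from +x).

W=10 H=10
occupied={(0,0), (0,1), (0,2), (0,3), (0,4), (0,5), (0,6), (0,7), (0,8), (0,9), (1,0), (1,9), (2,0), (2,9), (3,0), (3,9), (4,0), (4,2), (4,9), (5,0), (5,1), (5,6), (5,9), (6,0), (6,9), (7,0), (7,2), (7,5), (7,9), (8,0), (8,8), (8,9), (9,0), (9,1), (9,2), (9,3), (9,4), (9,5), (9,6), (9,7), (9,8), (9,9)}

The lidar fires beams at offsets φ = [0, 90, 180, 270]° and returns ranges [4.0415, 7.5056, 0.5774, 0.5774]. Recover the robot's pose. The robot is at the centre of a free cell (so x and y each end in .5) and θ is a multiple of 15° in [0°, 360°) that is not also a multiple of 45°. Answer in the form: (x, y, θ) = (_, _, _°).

(x, y, θ) = (5.5, 2.5, 30°)

Candidates: 58 free-cell centres × 16 headings = 928 poses. Raycast each; keep the one whose scan matches to 4 dp.
  (6.5, 5.5, 165°): beam 1 = 5.6940 ≠ 4.0415 ✗
  (4.5, 6.5, 120°): beam 1 = 2.8868 ≠ 4.0415 ✗
  (6.5, 4.5, 210°): beam 1 = 6.3509 ≠ 4.0415 ✗
  (6.5, 6.5, 345°): beam 1 = 2.5882 ≠ 4.0415 ✗
  …
  (5.5, 2.5, 30°): r_1=4.0415, r_2=7.5056, r_3=0.5774, r_4=0.5774 — all match ✓
Unique over the lattice → pose = (5.5, 2.5, 30°).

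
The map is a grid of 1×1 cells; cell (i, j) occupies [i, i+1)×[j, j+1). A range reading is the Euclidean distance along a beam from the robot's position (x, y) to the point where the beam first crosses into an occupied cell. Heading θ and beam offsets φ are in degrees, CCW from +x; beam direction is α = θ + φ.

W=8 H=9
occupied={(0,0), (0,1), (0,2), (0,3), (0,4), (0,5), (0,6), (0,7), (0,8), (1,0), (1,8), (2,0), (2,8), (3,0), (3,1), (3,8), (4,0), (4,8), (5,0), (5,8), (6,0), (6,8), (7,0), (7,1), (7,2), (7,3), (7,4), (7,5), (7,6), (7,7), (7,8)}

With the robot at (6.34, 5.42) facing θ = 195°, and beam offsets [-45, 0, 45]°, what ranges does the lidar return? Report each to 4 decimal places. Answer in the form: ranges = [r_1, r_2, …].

beam 1: φ=-45°, α=150°
  cosα=-0.8660 sinα=0.5000 | (6,5) | tMaxX 0.3926 tMaxY 1.1600 | tΔX 1.1547 tΔY 2.0000
    t=0.3926 [x] (5,5)
    t=1.1600 [y] (5,6)
    t=1.5473 [x] (4,6)
    t=2.7020 [x] (3,6)
    t=3.1600 [y] (3,7)
    t=3.8567 [x] (2,7)
    t=5.0114 [x] (1,7)
    t=5.1600 [y] (1,8) — stop
  → r_1 = 5.1600
beam 2: φ=0°, α=195°
  cosα=-0.9659 sinα=-0.2588 | (6,5) | tMaxX 0.3520 tMaxY 1.6228 | tΔX 1.0353 tΔY 3.8637
    t=0.3520 [x] (5,5)
    t=1.3873 [x] (4,5)
    t=1.6228 [y] (4,4)
    t=2.4225 [x] (3,4)
    t=3.4578 [x] (2,4)
    t=4.4931 [x] (1,4)
    t=5.4865 [y] (1,3)
    t=5.5284 [x] (0,3) — stop
  → r_2 = 5.5284
beam 3: φ=45°, α=240°
  cosα=-0.5000 sinα=-0.8660 | (6,5) | tMaxX 0.6800 tMaxY 0.4850 | tΔX 2.0000 tΔY 1.1547
    t=0.4850 [y] (6,4)
    t=0.6800 [x] (5,4)
    t=1.6397 [y] (5,3)
    t=2.6800 [x] (4,3)
    t=2.7944 [y] (4,2)
    t=3.9491 [y] (4,1)
    t=4.6800 [x] (3,1) — stop
  → r_3 = 4.6800

ranges = [5.1600, 5.5284, 4.6800]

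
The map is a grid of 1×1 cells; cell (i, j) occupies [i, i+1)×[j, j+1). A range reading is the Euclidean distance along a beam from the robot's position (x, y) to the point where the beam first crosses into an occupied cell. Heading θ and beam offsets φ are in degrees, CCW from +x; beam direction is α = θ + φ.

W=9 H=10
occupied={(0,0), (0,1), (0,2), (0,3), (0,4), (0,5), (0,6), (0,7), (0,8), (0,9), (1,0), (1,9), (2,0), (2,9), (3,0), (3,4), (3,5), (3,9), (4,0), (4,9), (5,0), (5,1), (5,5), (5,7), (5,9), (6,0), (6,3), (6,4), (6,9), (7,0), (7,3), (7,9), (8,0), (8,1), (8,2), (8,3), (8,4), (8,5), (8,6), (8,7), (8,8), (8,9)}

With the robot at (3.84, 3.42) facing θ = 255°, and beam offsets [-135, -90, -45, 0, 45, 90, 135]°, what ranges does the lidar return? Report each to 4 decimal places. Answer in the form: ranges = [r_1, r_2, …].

beam 1: φ=-135°, α=120°
  d=(-0.5000,0.8660)  start (3,3)  tX=1.6800 tY=0.6697  stride 1/|dx|=2.0000 1/|dy|=1.1547
    cross y-line → (3,4), t=0.6697 (wall)
  → r_1 = 0.6697
beam 2: φ=-90°, α=165°
  d=(-0.9659,0.2588)  start (3,3)  tX=0.8696 tY=2.2409  stride 1/|dx|=1.0353 1/|dy|=3.8637
    cross x-line → (2,3), t=0.8696
    cross x-line → (1,3), t=1.9049
    cross y-line → (1,4), t=2.2409
    cross x-line → (0,4), t=2.9402 (wall)
  → r_2 = 2.9402
beam 3: φ=-45°, α=210°
  d=(-0.8660,-0.5000)  start (3,3)  tX=0.9699 tY=0.8400  stride 1/|dx|=1.1547 1/|dy|=2.0000
    cross y-line → (3,2), t=0.8400
    cross x-line → (2,2), t=0.9699
    cross x-line → (1,2), t=2.1246
    cross y-line → (1,1), t=2.8400
    cross x-line → (0,1), t=3.2793 (wall)
  → r_3 = 3.2793
beam 4: φ=0°, α=255°
  d=(-0.2588,-0.9659)  start (3,3)  tX=3.2455 tY=0.4348  stride 1/|dx|=3.8637 1/|dy|=1.0353
    cross y-line → (3,2), t=0.4348
    cross y-line → (3,1), t=1.4701
    cross y-line → (3,0), t=2.5054 (wall)
  → r_4 = 2.5054
beam 5: φ=45°, α=300°
  d=(0.5000,-0.8660)  start (3,3)  tX=0.3200 tY=0.4850  stride 1/|dx|=2.0000 1/|dy|=1.1547
    cross x-line → (4,3), t=0.3200
    cross y-line → (4,2), t=0.4850
    cross y-line → (4,1), t=1.6397
    cross x-line → (5,1), t=2.3200 (wall)
  → r_5 = 2.3200
beam 6: φ=90°, α=345°
  d=(0.9659,-0.2588)  start (3,3)  tX=0.1656 tY=1.6228  stride 1/|dx|=1.0353 1/|dy|=3.8637
    cross x-line → (4,3), t=0.1656
    cross x-line → (5,3), t=1.2009
    cross y-line → (5,2), t=1.6228
    cross x-line → (6,2), t=2.2362
    cross x-line → (7,2), t=3.2715
    cross x-line → (8,2), t=4.3067 (wall)
  → r_6 = 4.3067
beam 7: φ=135°, α=30°
  d=(0.8660,0.5000)  start (3,3)  tX=0.1848 tY=1.1600  stride 1/|dx|=1.1547 1/|dy|=2.0000
    cross x-line → (4,3), t=0.1848
    cross y-line → (4,4), t=1.1600
    cross x-line → (5,4), t=1.3395
    cross x-line → (6,4), t=2.4942 (wall)
  → r_7 = 2.4942

ranges = [0.6697, 2.9402, 3.2793, 2.5054, 2.3200, 4.3067, 2.4942]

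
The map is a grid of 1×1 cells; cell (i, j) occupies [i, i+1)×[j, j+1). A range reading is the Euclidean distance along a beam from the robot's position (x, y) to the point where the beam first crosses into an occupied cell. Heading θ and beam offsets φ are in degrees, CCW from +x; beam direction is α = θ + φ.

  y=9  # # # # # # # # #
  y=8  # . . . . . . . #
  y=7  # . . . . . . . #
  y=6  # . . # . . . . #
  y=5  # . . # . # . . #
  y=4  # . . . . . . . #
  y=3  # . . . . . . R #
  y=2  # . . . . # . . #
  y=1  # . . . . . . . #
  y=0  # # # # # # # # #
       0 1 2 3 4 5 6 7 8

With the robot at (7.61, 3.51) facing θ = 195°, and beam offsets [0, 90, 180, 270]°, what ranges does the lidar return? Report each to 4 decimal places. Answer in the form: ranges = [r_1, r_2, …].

beam 1: φ=0°, α=195°
  direction (-0.9659, -0.2588); cell (7,3); t to first gridline: x 0.6315, y 1.9705 (then +1.0353 / +3.8637)
    (6,3) via x @ 0.6315
    (5,3) via x @ 1.6668
    (5,2) via y @ 1.9705  # hit
  → r_1 = 1.9705
beam 2: φ=90°, α=285°
  direction (0.2588, -0.9659); cell (7,3); t to first gridline: x 1.5068, y 0.5280 (then +3.8637 / +1.0353)
    (7,2) via y @ 0.5280
    (8,2) via x @ 1.5068  # hit
  → r_2 = 1.5068
beam 3: φ=180°, α=15°
  direction (0.9659, 0.2588); cell (7,3); t to first gridline: x 0.4038, y 1.8932 (then +1.0353 / +3.8637)
    (8,3) via x @ 0.4038  # hit
  → r_3 = 0.4038
beam 4: φ=270°, α=105°
  direction (-0.2588, 0.9659); cell (7,3); t to first gridline: x 2.3569, y 0.5073 (then +3.8637 / +1.0353)
    (7,4) via y @ 0.5073
    (7,5) via y @ 1.5426
    (6,5) via x @ 2.3569
    (6,6) via y @ 2.5778
    (6,7) via y @ 3.6131
    (6,8) via y @ 4.6484
    (6,9) via y @ 5.6837  # hit
  → r_4 = 5.6837

ranges = [1.9705, 1.5068, 0.4038, 5.6837]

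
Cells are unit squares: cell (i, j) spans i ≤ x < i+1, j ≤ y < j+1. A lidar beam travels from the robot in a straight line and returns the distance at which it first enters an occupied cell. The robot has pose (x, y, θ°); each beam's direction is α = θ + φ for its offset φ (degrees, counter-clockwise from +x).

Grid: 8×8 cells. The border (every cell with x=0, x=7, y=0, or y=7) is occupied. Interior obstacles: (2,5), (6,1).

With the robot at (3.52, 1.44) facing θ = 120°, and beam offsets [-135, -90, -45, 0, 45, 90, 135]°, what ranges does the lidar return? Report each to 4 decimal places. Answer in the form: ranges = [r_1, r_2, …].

ranges = [1.7000, 4.0184, 5.7561, 5.0400, 2.6089, 0.8800, 0.4555]

beam 1: φ=-135°, α=345°
  direction (0.9659, -0.2588); cell (3,1); t to first gridline: x 0.4969, y 1.7000 (then +1.0353 / +3.8637)
    (4,1) via x @ 0.4969
    (5,1) via x @ 1.5322
    (5,0) via y @ 1.7000  # hit
  → r_1 = 1.7000
beam 2: φ=-90°, α=30°
  direction (0.8660, 0.5000); cell (3,1); t to first gridline: x 0.5543, y 1.1200 (then +1.1547 / +2.0000)
    (4,1) via x @ 0.5543
    (4,2) via y @ 1.1200
    (5,2) via x @ 1.7090
    (6,2) via x @ 2.8637
    (6,3) via y @ 3.1200
    (7,3) via x @ 4.0184  # hit
  → r_2 = 4.0184
beam 3: φ=-45°, α=75°
  direction (0.2588, 0.9659); cell (3,1); t to first gridline: x 1.8546, y 0.5798 (then +3.8637 / +1.0353)
    (3,2) via y @ 0.5798
    (3,3) via y @ 1.6150
    (4,3) via x @ 1.8546
    (4,4) via y @ 2.6503
    (4,5) via y @ 3.6856
    (4,6) via y @ 4.7209
    (5,6) via x @ 5.7183
    (5,7) via y @ 5.7561  # hit
  → r_3 = 5.7561
beam 4: φ=0°, α=120°
  direction (-0.5000, 0.8660); cell (3,1); t to first gridline: x 1.0400, y 0.6466 (then +2.0000 / +1.1547)
    (3,2) via y @ 0.6466
    (2,2) via x @ 1.0400
    (2,3) via y @ 1.8013
    (2,4) via y @ 2.9560
    (1,4) via x @ 3.0400
    (1,5) via y @ 4.1107
    (0,5) via x @ 5.0400  # hit
  → r_4 = 5.0400
beam 5: φ=45°, α=165°
  direction (-0.9659, 0.2588); cell (3,1); t to first gridline: x 0.5383, y 2.1637 (then +1.0353 / +3.8637)
    (2,1) via x @ 0.5383
    (1,1) via x @ 1.5736
    (1,2) via y @ 2.1637
    (0,2) via x @ 2.6089  # hit
  → r_5 = 2.6089
beam 6: φ=90°, α=210°
  direction (-0.8660, -0.5000); cell (3,1); t to first gridline: x 0.6004, y 0.8800 (then +1.1547 / +2.0000)
    (2,1) via x @ 0.6004
    (2,0) via y @ 0.8800  # hit
  → r_6 = 0.8800
beam 7: φ=135°, α=255°
  direction (-0.2588, -0.9659); cell (3,1); t to first gridline: x 2.0091, y 0.4555 (then +3.8637 / +1.0353)
    (3,0) via y @ 0.4555  # hit
  → r_7 = 0.4555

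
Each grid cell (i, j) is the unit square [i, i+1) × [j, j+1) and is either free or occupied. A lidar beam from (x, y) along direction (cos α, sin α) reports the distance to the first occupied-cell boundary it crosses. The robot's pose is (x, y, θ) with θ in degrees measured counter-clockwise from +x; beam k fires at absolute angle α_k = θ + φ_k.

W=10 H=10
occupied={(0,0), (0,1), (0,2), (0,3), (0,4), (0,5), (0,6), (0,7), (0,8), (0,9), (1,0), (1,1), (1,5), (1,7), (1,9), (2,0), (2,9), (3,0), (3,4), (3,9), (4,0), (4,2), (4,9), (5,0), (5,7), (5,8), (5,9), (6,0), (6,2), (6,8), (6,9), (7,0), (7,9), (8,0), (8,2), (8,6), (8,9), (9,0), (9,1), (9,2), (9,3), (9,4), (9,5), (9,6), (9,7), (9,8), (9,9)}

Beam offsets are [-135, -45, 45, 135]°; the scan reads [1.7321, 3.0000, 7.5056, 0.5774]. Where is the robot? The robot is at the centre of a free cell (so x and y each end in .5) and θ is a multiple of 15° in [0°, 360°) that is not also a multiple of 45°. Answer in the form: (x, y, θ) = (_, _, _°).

Candidates: 53 free-cell centres × 16 headings = 848 poses. Raycast each; keep the one whose scan matches to 4 dp.
  (2.5, 4.5, 240°): beam 1 = 2.5882 ≠ 1.7321 ✗
  (2.5, 2.5, 165°): beam 1 = 7.0000 ≠ 1.7321 ✗
  (6.5, 1.5, 300°): beam 1 = 1.9319 ≠ 1.7321 ✗
  (4.5, 7.5, 105°): beam 1 = 0.5774 ≠ 1.7321 ✗
  …
  (4.5, 7.5, 255°): r_1=1.7321, r_2=3.0000, r_3=7.5056, r_4=0.5774 — all match ✓
Only this pose fits every beam.

(x, y, θ) = (4.5, 7.5, 255°)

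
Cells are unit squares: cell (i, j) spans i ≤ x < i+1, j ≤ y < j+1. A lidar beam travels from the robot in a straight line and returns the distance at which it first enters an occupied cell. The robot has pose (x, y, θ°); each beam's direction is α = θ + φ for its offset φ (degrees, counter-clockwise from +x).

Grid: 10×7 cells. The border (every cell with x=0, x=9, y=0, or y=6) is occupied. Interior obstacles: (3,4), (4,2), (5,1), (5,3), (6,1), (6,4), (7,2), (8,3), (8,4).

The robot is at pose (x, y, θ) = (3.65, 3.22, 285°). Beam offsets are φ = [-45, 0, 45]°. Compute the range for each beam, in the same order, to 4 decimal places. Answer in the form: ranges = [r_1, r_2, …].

ranges = [2.5634, 2.2983, 0.4400]

beam 1: φ=-45°, α=240°
  direction (-0.5000, -0.8660); cell (3,3); t to first gridline: x 1.3000, y 0.2540 (then +2.0000 / +1.1547)
    (3,2) via y @ 0.2540
    (2,2) via x @ 1.3000
    (2,1) via y @ 1.4087
    (2,0) via y @ 2.5634  # hit
  → r_1 = 2.5634
beam 2: φ=0°, α=285°
  direction (0.2588, -0.9659); cell (3,3); t to first gridline: x 1.3523, y 0.2278 (then +3.8637 / +1.0353)
    (3,2) via y @ 0.2278
    (3,1) via y @ 1.2630
    (4,1) via x @ 1.3523
    (4,0) via y @ 2.2983  # hit
  → r_2 = 2.2983
beam 3: φ=45°, α=330°
  direction (0.8660, -0.5000); cell (3,3); t to first gridline: x 0.4041, y 0.4400 (then +1.1547 / +2.0000)
    (4,3) via x @ 0.4041
    (4,2) via y @ 0.4400  # hit
  → r_3 = 0.4400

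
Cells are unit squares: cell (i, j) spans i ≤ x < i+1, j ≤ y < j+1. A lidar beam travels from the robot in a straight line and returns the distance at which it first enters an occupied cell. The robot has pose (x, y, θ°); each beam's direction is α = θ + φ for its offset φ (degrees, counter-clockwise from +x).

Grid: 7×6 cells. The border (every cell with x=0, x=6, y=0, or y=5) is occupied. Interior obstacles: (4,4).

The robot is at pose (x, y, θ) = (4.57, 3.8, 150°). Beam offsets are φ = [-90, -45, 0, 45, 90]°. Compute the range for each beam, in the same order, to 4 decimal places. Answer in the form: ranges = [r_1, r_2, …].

beam 1: φ=-90°, α=60°
  cosα=0.5000 sinα=0.8660 | (4,3) | tMaxX 0.8600 tMaxY 0.2309 | tΔX 2.0000 tΔY 1.1547
    t=0.2309 [y] (4,4) — stop
  → r_1 = 0.2309
beam 2: φ=-45°, α=105°
  cosα=-0.2588 sinα=0.9659 | (4,3) | tMaxX 2.2023 tMaxY 0.2071 | tΔX 3.8637 tΔY 1.0353
    t=0.2071 [y] (4,4) — stop
  → r_2 = 0.2071
beam 3: φ=0°, α=150°
  cosα=-0.8660 sinα=0.5000 | (4,3) | tMaxX 0.6582 tMaxY 0.4000 | tΔX 1.1547 tΔY 2.0000
    t=0.4000 [y] (4,4) — stop
  → r_3 = 0.4000
beam 4: φ=45°, α=195°
  cosα=-0.9659 sinα=-0.2588 | (4,3) | tMaxX 0.5901 tMaxY 3.0910 | tΔX 1.0353 tΔY 3.8637
    t=0.5901 [x] (3,3)
    t=1.6254 [x] (2,3)
    t=2.6607 [x] (1,3)
    t=3.0910 [y] (1,2)
    t=3.6959 [x] (0,2) — stop
  → r_4 = 3.6959
beam 5: φ=90°, α=240°
  cosα=-0.5000 sinα=-0.8660 | (4,3) | tMaxX 1.1400 tMaxY 0.9238 | tΔX 2.0000 tΔY 1.1547
    t=0.9238 [y] (4,2)
    t=1.1400 [x] (3,2)
    t=2.0785 [y] (3,1)
    t=3.1400 [x] (2,1)
    t=3.2332 [y] (2,0) — stop
  → r_5 = 3.2332

ranges = [0.2309, 0.2071, 0.4000, 3.6959, 3.2332]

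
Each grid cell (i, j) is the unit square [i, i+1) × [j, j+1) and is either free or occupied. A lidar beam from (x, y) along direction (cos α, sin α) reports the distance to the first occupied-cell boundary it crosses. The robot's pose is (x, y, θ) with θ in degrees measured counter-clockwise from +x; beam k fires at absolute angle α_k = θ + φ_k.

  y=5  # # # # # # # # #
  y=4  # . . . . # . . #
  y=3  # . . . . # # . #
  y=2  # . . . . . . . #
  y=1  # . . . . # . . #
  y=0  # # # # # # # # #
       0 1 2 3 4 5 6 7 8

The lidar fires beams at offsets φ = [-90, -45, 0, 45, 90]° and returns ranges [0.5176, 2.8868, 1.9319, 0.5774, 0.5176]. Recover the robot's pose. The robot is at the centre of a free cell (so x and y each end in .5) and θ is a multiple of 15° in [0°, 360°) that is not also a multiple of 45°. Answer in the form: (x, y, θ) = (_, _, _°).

(x, y, θ) = (7.5, 3.5, 285°)

The pose lattice has 24·16 = 384 candidates. Test each by forward raycasting.
  (4.5, 1.5, 75°): beam 2 = 0.5774 ≠ 2.8868 ✗
  (7.5, 2.5, 30°): beam 1 = 1.0000 ≠ 0.5176 ✗
  (6.5, 2.5, 210°): beam 1 = 0.5774 ≠ 0.5176 ✗
  …
  (7.5, 3.5, 285°): r_1=0.5176, r_2=2.8868, r_3=1.9319, r_4=0.5774, r_5=0.5176 — all match ✓
Only this pose fits every beam.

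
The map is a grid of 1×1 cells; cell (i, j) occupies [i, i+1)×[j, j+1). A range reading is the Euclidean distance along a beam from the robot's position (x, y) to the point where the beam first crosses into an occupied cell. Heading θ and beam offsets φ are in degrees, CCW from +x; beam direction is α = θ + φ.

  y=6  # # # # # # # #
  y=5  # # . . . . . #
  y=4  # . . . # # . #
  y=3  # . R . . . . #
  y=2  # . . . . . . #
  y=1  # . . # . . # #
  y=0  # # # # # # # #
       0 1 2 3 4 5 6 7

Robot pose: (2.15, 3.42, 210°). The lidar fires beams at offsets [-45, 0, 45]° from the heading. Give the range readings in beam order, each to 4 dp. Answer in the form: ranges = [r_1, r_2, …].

beam 1: φ=-45°, α=165°
  cosα=-0.9659 sinα=0.2588 | (2,3) | tMaxX 0.1553 tMaxY 2.2409 | tΔX 1.0353 tΔY 3.8637
    t=0.1553 [x] (1,3)
    t=1.1906 [x] (0,3) — stop
  → r_1 = 1.1906
beam 2: φ=0°, α=210°
  cosα=-0.8660 sinα=-0.5000 | (2,3) | tMaxX 0.1732 tMaxY 0.8400 | tΔX 1.1547 tΔY 2.0000
    t=0.1732 [x] (1,3)
    t=0.8400 [y] (1,2)
    t=1.3279 [x] (0,2) — stop
  → r_2 = 1.3279
beam 3: φ=45°, α=255°
  cosα=-0.2588 sinα=-0.9659 | (2,3) | tMaxX 0.5796 tMaxY 0.4348 | tΔX 3.8637 tΔY 1.0353
    t=0.4348 [y] (2,2)
    t=0.5796 [x] (1,2)
    t=1.4701 [y] (1,1)
    t=2.5054 [y] (1,0) — stop
  → r_3 = 2.5054

ranges = [1.1906, 1.3279, 2.5054]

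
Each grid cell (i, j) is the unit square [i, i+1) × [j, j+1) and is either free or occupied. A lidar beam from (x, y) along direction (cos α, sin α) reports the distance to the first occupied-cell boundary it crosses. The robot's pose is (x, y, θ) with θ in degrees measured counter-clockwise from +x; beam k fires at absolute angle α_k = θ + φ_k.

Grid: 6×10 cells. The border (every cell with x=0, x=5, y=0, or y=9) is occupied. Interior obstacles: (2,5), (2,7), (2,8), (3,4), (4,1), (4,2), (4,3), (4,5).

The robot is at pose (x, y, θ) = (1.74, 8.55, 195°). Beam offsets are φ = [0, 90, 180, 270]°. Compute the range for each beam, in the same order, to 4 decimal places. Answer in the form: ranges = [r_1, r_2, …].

ranges = [0.7661, 1.0046, 0.2692, 0.4659]

beam 1: φ=0°, α=195°
  dir = (cos 195°, sin 195°) = (-0.9659, -0.2588); from cell (1,8)
  next x-line at t=0.7661, next y-line at t=2.1250; Δt_x=1.0353, Δt_y=3.8637
    x: enter (0,8) at t=0.7661 ← occupied
  → r_1 = 0.7661
beam 2: φ=90°, α=285°
  dir = (cos 285°, sin 285°) = (0.2588, -0.9659); from cell (1,8)
  next x-line at t=1.0046, next y-line at t=0.5694; Δt_x=3.8637, Δt_y=1.0353
    y: enter (1,7) at t=0.5694
    x: enter (2,7) at t=1.0046 ← occupied
  → r_2 = 1.0046
beam 3: φ=180°, α=15°
  dir = (cos 15°, sin 15°) = (0.9659, 0.2588); from cell (1,8)
  next x-line at t=0.2692, next y-line at t=1.7387; Δt_x=1.0353, Δt_y=3.8637
    x: enter (2,8) at t=0.2692 ← occupied
  → r_3 = 0.2692
beam 4: φ=270°, α=105°
  dir = (cos 105°, sin 105°) = (-0.2588, 0.9659); from cell (1,8)
  next x-line at t=2.8591, next y-line at t=0.4659; Δt_x=3.8637, Δt_y=1.0353
    y: enter (1,9) at t=0.4659 ← occupied
  → r_4 = 0.4659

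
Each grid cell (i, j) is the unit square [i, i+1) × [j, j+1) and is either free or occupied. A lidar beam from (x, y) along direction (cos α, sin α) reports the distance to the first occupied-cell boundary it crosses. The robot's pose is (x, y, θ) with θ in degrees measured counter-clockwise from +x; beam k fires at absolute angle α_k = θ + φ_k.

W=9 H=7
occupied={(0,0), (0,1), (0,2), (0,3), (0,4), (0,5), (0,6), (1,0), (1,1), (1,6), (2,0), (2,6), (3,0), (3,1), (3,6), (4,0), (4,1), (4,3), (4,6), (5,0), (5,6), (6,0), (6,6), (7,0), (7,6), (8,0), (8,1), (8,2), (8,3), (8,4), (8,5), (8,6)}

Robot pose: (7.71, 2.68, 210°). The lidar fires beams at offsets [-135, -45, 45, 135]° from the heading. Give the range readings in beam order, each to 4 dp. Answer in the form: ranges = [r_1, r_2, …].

ranges = [1.1205, 2.8056, 1.7393, 0.3002]

beam 1: φ=-135°, α=75°
  cosα=0.2588 sinα=0.9659 | (7,2) | tMaxX 1.1205 tMaxY 0.3313 | tΔX 3.8637 tΔY 1.0353
    t=0.3313 [y] (7,3)
    t=1.1205 [x] (8,3) — stop
  → r_1 = 1.1205
beam 2: φ=-45°, α=165°
  cosα=-0.9659 sinα=0.2588 | (7,2) | tMaxX 0.7350 tMaxY 1.2364 | tΔX 1.0353 tΔY 3.8637
    t=0.7350 [x] (6,2)
    t=1.2364 [y] (6,3)
    t=1.7703 [x] (5,3)
    t=2.8056 [x] (4,3) — stop
  → r_2 = 2.8056
beam 3: φ=45°, α=255°
  cosα=-0.2588 sinα=-0.9659 | (7,2) | tMaxX 2.7432 tMaxY 0.7040 | tΔX 3.8637 tΔY 1.0353
    t=0.7040 [y] (7,1)
    t=1.7393 [y] (7,0) — stop
  → r_3 = 1.7393
beam 4: φ=135°, α=345°
  cosα=0.9659 sinα=-0.2588 | (7,2) | tMaxX 0.3002 tMaxY 2.6273 | tΔX 1.0353 tΔY 3.8637
    t=0.3002 [x] (8,2) — stop
  → r_4 = 0.3002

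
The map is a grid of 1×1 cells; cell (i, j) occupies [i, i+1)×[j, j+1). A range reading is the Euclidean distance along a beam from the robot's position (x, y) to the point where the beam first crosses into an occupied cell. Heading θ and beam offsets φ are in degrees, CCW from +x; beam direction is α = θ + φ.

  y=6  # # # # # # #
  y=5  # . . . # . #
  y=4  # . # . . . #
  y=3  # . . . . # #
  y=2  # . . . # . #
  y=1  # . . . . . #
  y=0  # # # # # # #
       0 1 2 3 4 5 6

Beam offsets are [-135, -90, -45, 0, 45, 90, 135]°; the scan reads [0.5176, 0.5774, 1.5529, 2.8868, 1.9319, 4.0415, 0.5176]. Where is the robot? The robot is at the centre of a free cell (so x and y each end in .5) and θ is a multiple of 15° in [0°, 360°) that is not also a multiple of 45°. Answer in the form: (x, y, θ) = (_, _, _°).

(x, y, θ) = (4.5, 3.5, 120°)

Candidates: 21 free-cell centres × 16 headings = 336 poses. Raycast each; keep the one whose scan matches to 4 dp.
  (5.5, 2.5, 240°): beam 3 = 0.5176 ≠ 1.5529 ✗
  (2.5, 1.5, 75°): beam 1 = 0.5774 ≠ 0.5176 ✗
  (1.5, 4.5, 15°): beam 1 = 1.0000 ≠ 0.5176 ✗
  (2.5, 2.5, 240°): beam 1 = 1.5529 ≠ 0.5176 ✗
  (1.5, 3.5, 75°): beam 1 = 2.8868 ≠ 0.5176 ✗
  …
  (4.5, 3.5, 120°): r_1=0.5176, r_2=0.5774, r_3=1.5529, r_4=2.8868, r_5=1.9319, r_6=4.0415, r_7=0.5176 — all match ✓
No second candidate reproduces the full scan.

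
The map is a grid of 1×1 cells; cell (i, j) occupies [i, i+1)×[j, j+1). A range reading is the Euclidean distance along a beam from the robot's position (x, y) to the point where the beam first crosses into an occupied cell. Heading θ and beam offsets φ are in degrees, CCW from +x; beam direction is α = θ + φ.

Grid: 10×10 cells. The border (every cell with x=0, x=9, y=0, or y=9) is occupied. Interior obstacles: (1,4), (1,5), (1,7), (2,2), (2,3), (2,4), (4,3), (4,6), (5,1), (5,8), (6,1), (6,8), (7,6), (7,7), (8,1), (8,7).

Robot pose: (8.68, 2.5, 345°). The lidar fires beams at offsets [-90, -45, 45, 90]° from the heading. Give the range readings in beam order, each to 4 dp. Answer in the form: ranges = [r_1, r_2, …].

ranges = [0.5176, 0.5774, 0.3695, 1.2364]

beam 1: φ=-90°, α=255°
  direction (-0.2588, -0.9659); cell (8,2); t to first gridline: x 2.6273, y 0.5176 (then +3.8637 / +1.0353)
    (8,1) via y @ 0.5176  # hit
  → r_1 = 0.5176
beam 2: φ=-45°, α=300°
  direction (0.5000, -0.8660); cell (8,2); t to first gridline: x 0.6400, y 0.5774 (then +2.0000 / +1.1547)
    (8,1) via y @ 0.5774  # hit
  → r_2 = 0.5774
beam 3: φ=45°, α=30°
  direction (0.8660, 0.5000); cell (8,2); t to first gridline: x 0.3695, y 1.0000 (then +1.1547 / +2.0000)
    (9,2) via x @ 0.3695  # hit
  → r_3 = 0.3695
beam 4: φ=90°, α=75°
  direction (0.2588, 0.9659); cell (8,2); t to first gridline: x 1.2364, y 0.5176 (then +3.8637 / +1.0353)
    (8,3) via y @ 0.5176
    (9,3) via x @ 1.2364  # hit
  → r_4 = 1.2364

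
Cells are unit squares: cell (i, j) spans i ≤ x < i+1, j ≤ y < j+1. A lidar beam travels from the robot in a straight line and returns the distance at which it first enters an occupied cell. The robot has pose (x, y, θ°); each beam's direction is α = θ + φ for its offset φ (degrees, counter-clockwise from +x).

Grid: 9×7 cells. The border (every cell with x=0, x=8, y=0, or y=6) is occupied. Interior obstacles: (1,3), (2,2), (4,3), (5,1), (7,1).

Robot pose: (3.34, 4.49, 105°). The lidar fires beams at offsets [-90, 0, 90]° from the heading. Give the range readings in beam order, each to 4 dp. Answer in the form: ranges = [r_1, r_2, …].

beam 1: φ=-90°, α=15°
  direction (0.9659, 0.2588); cell (3,4); t to first gridline: x 0.6833, y 1.9705 (then +1.0353 / +3.8637)
    (4,4) via x @ 0.6833
    (5,4) via x @ 1.7186
    (5,5) via y @ 1.9705
    (6,5) via x @ 2.7538
    (7,5) via x @ 3.7891
    (8,5) via x @ 4.8244  # hit
  → r_1 = 4.8244
beam 2: φ=0°, α=105°
  direction (-0.2588, 0.9659); cell (3,4); t to first gridline: x 1.3137, y 0.5280 (then +3.8637 / +1.0353)
    (3,5) via y @ 0.5280
    (2,5) via x @ 1.3137
    (2,6) via y @ 1.5633  # hit
  → r_2 = 1.5633
beam 3: φ=90°, α=195°
  direction (-0.9659, -0.2588); cell (3,4); t to first gridline: x 0.3520, y 1.8932 (then +1.0353 / +3.8637)
    (2,4) via x @ 0.3520
    (1,4) via x @ 1.3873
    (1,3) via y @ 1.8932  # hit
  → r_3 = 1.8932

ranges = [4.8244, 1.5633, 1.8932]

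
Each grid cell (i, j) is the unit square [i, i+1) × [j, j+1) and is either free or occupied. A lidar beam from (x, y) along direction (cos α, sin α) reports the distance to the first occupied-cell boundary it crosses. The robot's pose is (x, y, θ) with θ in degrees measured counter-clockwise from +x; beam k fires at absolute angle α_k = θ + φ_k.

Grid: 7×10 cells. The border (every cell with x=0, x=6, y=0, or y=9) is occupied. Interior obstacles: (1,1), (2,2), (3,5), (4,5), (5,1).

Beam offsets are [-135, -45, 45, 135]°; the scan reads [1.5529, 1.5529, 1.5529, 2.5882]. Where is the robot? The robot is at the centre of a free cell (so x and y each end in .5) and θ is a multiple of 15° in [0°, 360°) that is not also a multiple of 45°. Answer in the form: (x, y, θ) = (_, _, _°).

The pose lattice has 35·16 = 560 candidates. Test each by forward raycasting.
  (2.5, 5.5, 60°): beam 1 = 4.6587 ≠ 1.5529 ✗
  (1.5, 2.5, 255°): beam 1 = 1.0000 ≠ 1.5529 ✗
  (1.5, 6.5, 195°): beam 1 = 2.8868 ≠ 1.5529 ✗
  …
  (4.5, 2.5, 330°): r_1=1.5529, r_2=1.5529, r_3=1.5529, r_4=2.5882 — all match ✓
Unique over the lattice → pose = (4.5, 2.5, 330°).

(x, y, θ) = (4.5, 2.5, 330°)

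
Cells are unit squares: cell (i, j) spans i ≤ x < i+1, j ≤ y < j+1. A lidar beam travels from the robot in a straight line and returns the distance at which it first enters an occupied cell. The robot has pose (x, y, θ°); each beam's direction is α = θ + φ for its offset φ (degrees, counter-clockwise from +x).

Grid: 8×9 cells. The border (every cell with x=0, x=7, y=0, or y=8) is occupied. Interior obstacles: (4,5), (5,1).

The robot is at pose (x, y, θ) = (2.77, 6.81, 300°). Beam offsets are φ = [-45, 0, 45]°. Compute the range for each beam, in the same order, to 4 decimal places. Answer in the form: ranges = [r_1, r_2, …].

beam 1: φ=-45°, α=255°
  cosα=-0.2588 sinα=-0.9659 | (2,6) | tMaxX 2.9751 tMaxY 0.8386 | tΔX 3.8637 tΔY 1.0353
    t=0.8386 [y] (2,5)
    t=1.8738 [y] (2,4)
    t=2.9091 [y] (2,3)
    t=2.9751 [x] (1,3)
    t=3.9444 [y] (1,2)
    t=4.9797 [y] (1,1)
    t=6.0150 [y] (1,0) — stop
  → r_1 = 6.0150
beam 2: φ=0°, α=300°
  cosα=0.5000 sinα=-0.8660 | (2,6) | tMaxX 0.4600 tMaxY 0.9353 | tΔX 2.0000 tΔY 1.1547
    t=0.4600 [x] (3,6)
    t=0.9353 [y] (3,5)
    t=2.0900 [y] (3,4)
    t=2.4600 [x] (4,4)
    t=3.2447 [y] (4,3)
    t=4.3994 [y] (4,2)
    t=4.4600 [x] (5,2)
    t=5.5541 [y] (5,1) — stop
  → r_2 = 5.5541
beam 3: φ=45°, α=345°
  cosα=0.9659 sinα=-0.2588 | (2,6) | tMaxX 0.2381 tMaxY 3.1296 | tΔX 1.0353 tΔY 3.8637
    t=0.2381 [x] (3,6)
    t=1.2734 [x] (4,6)
    t=2.3087 [x] (5,6)
    t=3.1296 [y] (5,5)
    t=3.3439 [x] (6,5)
    t=4.3792 [x] (7,5) — stop
  → r_3 = 4.3792

ranges = [6.0150, 5.5541, 4.3792]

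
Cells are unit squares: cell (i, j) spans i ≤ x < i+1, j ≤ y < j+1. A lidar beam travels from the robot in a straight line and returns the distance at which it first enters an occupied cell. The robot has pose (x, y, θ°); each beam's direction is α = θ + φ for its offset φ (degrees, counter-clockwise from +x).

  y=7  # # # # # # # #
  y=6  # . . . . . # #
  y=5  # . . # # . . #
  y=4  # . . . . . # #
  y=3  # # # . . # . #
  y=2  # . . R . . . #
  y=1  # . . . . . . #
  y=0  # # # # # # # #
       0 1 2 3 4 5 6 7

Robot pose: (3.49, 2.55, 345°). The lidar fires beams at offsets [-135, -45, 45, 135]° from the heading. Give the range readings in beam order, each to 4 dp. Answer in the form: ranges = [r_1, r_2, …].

beam 1: φ=-135°, α=210°
  d=(-0.8660,-0.5000)  start (3,2)  tX=0.5658 tY=1.1000  stride 1/|dx|=1.1547 1/|dy|=2.0000
    cross x-line → (2,2), t=0.5658
    cross y-line → (2,1), t=1.1000
    cross x-line → (1,1), t=1.7205
    cross x-line → (0,1), t=2.8752 (wall)
  → r_1 = 2.8752
beam 2: φ=-45°, α=300°
  d=(0.5000,-0.8660)  start (3,2)  tX=1.0200 tY=0.6351  stride 1/|dx|=2.0000 1/|dy|=1.1547
    cross y-line → (3,1), t=0.6351
    cross x-line → (4,1), t=1.0200
    cross y-line → (4,0), t=1.7898 (wall)
  → r_2 = 1.7898
beam 3: φ=45°, α=30°
  d=(0.8660,0.5000)  start (3,2)  tX=0.5889 tY=0.9000  stride 1/|dx|=1.1547 1/|dy|=2.0000
    cross x-line → (4,2), t=0.5889
    cross y-line → (4,3), t=0.9000
    cross x-line → (5,3), t=1.7436 (wall)
  → r_3 = 1.7436
beam 4: φ=135°, α=120°
  d=(-0.5000,0.8660)  start (3,2)  tX=0.9800 tY=0.5196  stride 1/|dx|=2.0000 1/|dy|=1.1547
    cross y-line → (3,3), t=0.5196
    cross x-line → (2,3), t=0.9800 (wall)
  → r_4 = 0.9800

ranges = [2.8752, 1.7898, 1.7436, 0.9800]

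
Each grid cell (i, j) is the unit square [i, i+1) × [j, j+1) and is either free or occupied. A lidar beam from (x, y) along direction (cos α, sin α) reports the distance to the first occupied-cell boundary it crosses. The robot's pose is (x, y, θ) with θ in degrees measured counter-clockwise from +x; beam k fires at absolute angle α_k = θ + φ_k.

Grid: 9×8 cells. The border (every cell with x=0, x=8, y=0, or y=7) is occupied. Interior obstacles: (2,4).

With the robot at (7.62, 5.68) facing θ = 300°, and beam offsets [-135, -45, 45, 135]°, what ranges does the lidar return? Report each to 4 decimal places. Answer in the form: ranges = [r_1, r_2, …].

ranges = [5.1001, 4.8451, 0.3934, 1.3666]

beam 1: φ=-135°, α=165°
  direction (-0.9659, 0.2588); cell (7,5); t to first gridline: x 0.6419, y 1.2364 (then +1.0353 / +3.8637)
    (6,5) via x @ 0.6419
    (6,6) via y @ 1.2364
    (5,6) via x @ 1.6771
    (4,6) via x @ 2.7124
    (3,6) via x @ 3.7477
    (2,6) via x @ 4.7830
    (2,7) via y @ 5.1001  # hit
  → r_1 = 5.1001
beam 2: φ=-45°, α=255°
  direction (-0.2588, -0.9659); cell (7,5); t to first gridline: x 2.3955, y 0.7040 (then +3.8637 / +1.0353)
    (7,4) via y @ 0.7040
    (7,3) via y @ 1.7393
    (6,3) via x @ 2.3955
    (6,2) via y @ 2.7745
    (6,1) via y @ 3.8098
    (6,0) via y @ 4.8451  # hit
  → r_2 = 4.8451
beam 3: φ=45°, α=345°
  direction (0.9659, -0.2588); cell (7,5); t to first gridline: x 0.3934, y 2.6273 (then +1.0353 / +3.8637)
    (8,5) via x @ 0.3934  # hit
  → r_3 = 0.3934
beam 4: φ=135°, α=75°
  direction (0.2588, 0.9659); cell (7,5); t to first gridline: x 1.4682, y 0.3313 (then +3.8637 / +1.0353)
    (7,6) via y @ 0.3313
    (7,7) via y @ 1.3666  # hit
  → r_4 = 1.3666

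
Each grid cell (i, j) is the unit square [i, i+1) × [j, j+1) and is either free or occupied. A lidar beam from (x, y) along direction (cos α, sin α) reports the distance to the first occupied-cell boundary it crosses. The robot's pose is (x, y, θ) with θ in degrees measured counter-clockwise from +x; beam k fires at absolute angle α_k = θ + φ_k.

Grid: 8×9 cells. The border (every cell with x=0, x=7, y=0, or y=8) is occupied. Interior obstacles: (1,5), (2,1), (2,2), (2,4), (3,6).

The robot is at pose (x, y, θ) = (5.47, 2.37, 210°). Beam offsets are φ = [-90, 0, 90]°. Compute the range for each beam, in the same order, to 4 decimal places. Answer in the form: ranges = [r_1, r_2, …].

beam 1: φ=-90°, α=120°
  direction (-0.5000, 0.8660); cell (5,2); t to first gridline: x 0.9400, y 0.7275 (then +2.0000 / +1.1547)
    (5,3) via y @ 0.7275
    (4,3) via x @ 0.9400
    (4,4) via y @ 1.8822
    (3,4) via x @ 2.9400
    (3,5) via y @ 3.0369
    (3,6) via y @ 4.1916  # hit
  → r_1 = 4.1916
beam 2: φ=0°, α=210°
  direction (-0.8660, -0.5000); cell (5,2); t to first gridline: x 0.5427, y 0.7400 (then +1.1547 / +2.0000)
    (4,2) via x @ 0.5427
    (4,1) via y @ 0.7400
    (3,1) via x @ 1.6974
    (3,0) via y @ 2.7400  # hit
  → r_2 = 2.7400
beam 3: φ=90°, α=300°
  direction (0.5000, -0.8660); cell (5,2); t to first gridline: x 1.0600, y 0.4272 (then +2.0000 / +1.1547)
    (5,1) via y @ 0.4272
    (6,1) via x @ 1.0600
    (6,0) via y @ 1.5819  # hit
  → r_3 = 1.5819

ranges = [4.1916, 2.7400, 1.5819]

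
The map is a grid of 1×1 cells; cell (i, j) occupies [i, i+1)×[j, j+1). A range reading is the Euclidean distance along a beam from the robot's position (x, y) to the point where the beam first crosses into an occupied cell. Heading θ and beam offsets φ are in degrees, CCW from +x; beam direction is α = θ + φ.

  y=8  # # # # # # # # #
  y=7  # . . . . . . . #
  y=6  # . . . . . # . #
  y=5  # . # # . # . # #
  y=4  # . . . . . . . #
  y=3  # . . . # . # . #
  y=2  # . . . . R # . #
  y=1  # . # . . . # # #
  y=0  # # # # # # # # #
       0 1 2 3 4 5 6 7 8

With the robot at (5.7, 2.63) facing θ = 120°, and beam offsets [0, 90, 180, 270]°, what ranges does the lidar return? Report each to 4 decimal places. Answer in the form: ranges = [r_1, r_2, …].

beam 1: φ=0°, α=120°
  dir = (cos 120°, sin 120°) = (-0.5000, 0.8660); from cell (5,2)
  next x-line at t=1.4000, next y-line at t=0.4272; Δt_x=2.0000, Δt_y=1.1547
    y: enter (5,3) at t=0.4272
    x: enter (4,3) at t=1.4000 ← occupied
  → r_1 = 1.4000
beam 2: φ=90°, α=210°
  dir = (cos 210°, sin 210°) = (-0.8660, -0.5000); from cell (5,2)
  next x-line at t=0.8083, next y-line at t=1.2600; Δt_x=1.1547, Δt_y=2.0000
    x: enter (4,2) at t=0.8083
    y: enter (4,1) at t=1.2600
    x: enter (3,1) at t=1.9630
    x: enter (2,1) at t=3.1177 ← occupied
  → r_2 = 3.1177
beam 3: φ=180°, α=300°
  dir = (cos 300°, sin 300°) = (0.5000, -0.8660); from cell (5,2)
  next x-line at t=0.6000, next y-line at t=0.7275; Δt_x=2.0000, Δt_y=1.1547
    x: enter (6,2) at t=0.6000 ← occupied
  → r_3 = 0.6000
beam 4: φ=270°, α=30°
  dir = (cos 30°, sin 30°) = (0.8660, 0.5000); from cell (5,2)
  next x-line at t=0.3464, next y-line at t=0.7400; Δt_x=1.1547, Δt_y=2.0000
    x: enter (6,2) at t=0.3464 ← occupied
  → r_4 = 0.3464

ranges = [1.4000, 3.1177, 0.6000, 0.3464]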